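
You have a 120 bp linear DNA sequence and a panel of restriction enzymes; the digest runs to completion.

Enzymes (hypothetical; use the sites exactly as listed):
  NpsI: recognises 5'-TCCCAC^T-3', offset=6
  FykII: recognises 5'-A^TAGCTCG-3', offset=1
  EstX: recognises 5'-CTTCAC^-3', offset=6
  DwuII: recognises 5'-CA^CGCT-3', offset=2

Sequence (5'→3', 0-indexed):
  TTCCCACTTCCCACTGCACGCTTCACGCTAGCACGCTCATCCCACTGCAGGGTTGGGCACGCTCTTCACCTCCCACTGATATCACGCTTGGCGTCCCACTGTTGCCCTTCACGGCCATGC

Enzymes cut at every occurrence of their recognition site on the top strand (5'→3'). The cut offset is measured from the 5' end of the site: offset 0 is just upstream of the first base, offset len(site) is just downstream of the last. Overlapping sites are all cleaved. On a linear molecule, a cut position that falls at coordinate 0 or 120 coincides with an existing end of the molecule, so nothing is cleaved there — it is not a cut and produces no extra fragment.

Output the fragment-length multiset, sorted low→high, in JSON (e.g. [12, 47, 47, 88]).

[1,4,7,7,7,7,7,8,8,10,12,13,14,15]

Site scan:
  NpsI (TCCCACT, off=6): starts [1, 8, 39, 70, 93] → cuts [7, 14, 45, 76, 99]
  FykII (ATAGCTCG, off=1): no sites
  EstX (CTTCAC, off=6): starts [20, 63, 106] → cuts [26, 69, 112]
  DwuII (CACGCT, off=2): starts [16, 23, 31, 57, 82] → cuts [18, 25, 33, 59, 84]

Pooled cuts: [7, 14, 18, 25, 26, 33, 45, 59, 69, 76, 84, 99, 112]

Fragment lengths:
  [0,7): 7 bp
  [7,14): 7 bp
  [14,18): 4 bp
  [18,25): 7 bp
  [25,26): 1 bp
  [26,33): 7 bp
  [33,45): 12 bp
  [45,59): 14 bp
  [59,69): 10 bp
  [69,76): 7 bp
  [76,84): 8 bp
  [84,99): 15 bp
  [99,112): 13 bp
  [112,120): 8 bp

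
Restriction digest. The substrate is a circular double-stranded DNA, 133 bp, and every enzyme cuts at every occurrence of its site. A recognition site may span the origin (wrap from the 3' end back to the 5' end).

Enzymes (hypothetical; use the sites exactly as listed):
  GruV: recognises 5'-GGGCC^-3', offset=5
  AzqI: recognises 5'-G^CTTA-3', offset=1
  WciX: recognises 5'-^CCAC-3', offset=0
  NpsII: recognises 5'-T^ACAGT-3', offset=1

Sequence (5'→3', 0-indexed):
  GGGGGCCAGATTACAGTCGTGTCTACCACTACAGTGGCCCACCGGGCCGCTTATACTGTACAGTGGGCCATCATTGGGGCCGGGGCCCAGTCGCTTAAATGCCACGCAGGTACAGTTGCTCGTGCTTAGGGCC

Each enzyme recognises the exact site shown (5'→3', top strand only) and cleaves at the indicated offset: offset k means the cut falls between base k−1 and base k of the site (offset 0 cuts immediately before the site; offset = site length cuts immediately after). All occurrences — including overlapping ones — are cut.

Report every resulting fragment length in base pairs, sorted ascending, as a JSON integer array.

[1,5,5,6,6,7,8,8,9,10,10,10,10,12,13,13]

Scan for sites:
  GruV (GGGCC, off=5): starts [2, 43, 64, 76, 82, 128] → cuts [0, 7, 48, 69, 81, 87]
  AzqI (GCTTA, off=1): starts [48, 92, 123] → cuts [49, 93, 124]
  WciX (CCAC, off=0): starts [25, 38, 101] → cuts [25, 38, 101]
  NpsII (TACAGT, off=1): starts [11, 29, 58, 110] → cuts [12, 30, 59, 111]

Pooled cuts: [0, 7, 12, 25, 30, 38, 48, 49, 59, 69, 81, 87, 93, 101, 111, 124]

Fragment lengths:
  0→7: 7 bp
  7→12: 5 bp
  12→25: 13 bp
  25→30: 5 bp
  30→38: 8 bp
  38→48: 10 bp
  48→49: 1 bp
  49→59: 10 bp
  59→69: 10 bp
  69→81: 12 bp
  81→87: 6 bp
  87→93: 6 bp
  93→101: 8 bp
  101→111: 10 bp
  111→124: 13 bp
  124→0 (wrap): 133-124+0 = 9 bp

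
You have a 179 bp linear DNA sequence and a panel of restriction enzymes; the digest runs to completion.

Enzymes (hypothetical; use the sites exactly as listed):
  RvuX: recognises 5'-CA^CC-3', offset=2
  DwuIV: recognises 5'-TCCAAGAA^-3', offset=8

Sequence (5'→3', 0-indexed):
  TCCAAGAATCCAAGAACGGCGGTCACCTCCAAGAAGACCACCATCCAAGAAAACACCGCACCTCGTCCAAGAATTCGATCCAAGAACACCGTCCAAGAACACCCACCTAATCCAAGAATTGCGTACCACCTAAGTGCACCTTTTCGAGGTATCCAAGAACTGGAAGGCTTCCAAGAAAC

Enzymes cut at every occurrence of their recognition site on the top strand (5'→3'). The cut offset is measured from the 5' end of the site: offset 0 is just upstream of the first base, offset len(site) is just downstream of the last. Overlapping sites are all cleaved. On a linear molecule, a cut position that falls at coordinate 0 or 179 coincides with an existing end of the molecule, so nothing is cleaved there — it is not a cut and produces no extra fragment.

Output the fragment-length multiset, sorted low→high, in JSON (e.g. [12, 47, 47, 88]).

[2,2,2,4,4,5,5,8,8,9,10,10,10,11,11,13,13,13,18,21]

Site scan:
  RvuX CACC/2: at [23, 38, 53, 58, 86, 99, 103, 126, 136] ⇒ [25, 40, 55, 60, 88, 101, 105, 128, 138]
  DwuIV TCCAAGAA/8: at [0, 8, 27, 43, 65, 78, 91, 110, 151, 169] ⇒ [8, 16, 35, 51, 73, 86, 99, 118, 159, 177]

Pooled cuts: [8, 16, 25, 35, 40, 51, 55, 60, 73, 86, 88, 99, 101, 105, 118, 128, 138, 159, 177]

Fragment lengths:
  [0,8): 8 bp
  [8,16): 8 bp
  [16,25): 9 bp
  [25,35): 10 bp
  [35,40): 5 bp
  [40,51): 11 bp
  [51,55): 4 bp
  [55,60): 5 bp
  [60,73): 13 bp
  [73,86): 13 bp
  [86,88): 2 bp
  [88,99): 11 bp
  [99,101): 2 bp
  [101,105): 4 bp
  [105,118): 13 bp
  [118,128): 10 bp
  [128,138): 10 bp
  [138,159): 21 bp
  [159,177): 18 bp
  [177,179): 2 bp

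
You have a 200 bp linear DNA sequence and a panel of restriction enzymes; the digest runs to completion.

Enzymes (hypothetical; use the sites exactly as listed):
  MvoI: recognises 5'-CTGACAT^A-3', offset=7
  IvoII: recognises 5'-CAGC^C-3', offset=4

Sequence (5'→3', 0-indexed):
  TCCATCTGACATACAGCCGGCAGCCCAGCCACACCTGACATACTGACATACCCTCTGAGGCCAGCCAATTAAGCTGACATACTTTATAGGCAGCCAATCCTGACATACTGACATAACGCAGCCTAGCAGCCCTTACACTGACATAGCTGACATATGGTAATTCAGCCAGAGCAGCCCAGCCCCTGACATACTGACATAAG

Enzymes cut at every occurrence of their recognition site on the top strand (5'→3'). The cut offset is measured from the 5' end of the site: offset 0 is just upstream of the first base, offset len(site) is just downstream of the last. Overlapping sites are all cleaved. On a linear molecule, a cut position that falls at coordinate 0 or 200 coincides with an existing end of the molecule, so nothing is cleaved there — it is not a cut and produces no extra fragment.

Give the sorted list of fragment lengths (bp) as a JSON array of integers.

Site scan:
  MvoI CTGACATA/7: at [5, 34, 42, 73, 99, 107, 137, 146, 182, 190] ⇒ [12, 41, 49, 80, 106, 114, 144, 153, 189, 197]
  IvoII CAGCC/4: at [13, 20, 25, 61, 90, 118, 126, 162, 171, 176] ⇒ [17, 24, 29, 65, 94, 122, 130, 166, 175, 180]

All cut coordinates (distinct, sorted): [12, 17, 24, 29, 41, 49, 65, 80, 94, 106, 114, 122, 130, 144, 153, 166, 175, 180, 189, 197]

Fragments:
  [0,12): 12 bp
  [12,17): 5 bp
  [17,24): 7 bp
  [24,29): 5 bp
  [29,41): 12 bp
  [41,49): 8 bp
  [49,65): 16 bp
  [65,80): 15 bp
  [80,94): 14 bp
  [94,106): 12 bp
  [106,114): 8 bp
  [114,122): 8 bp
  [122,130): 8 bp
  [130,144): 14 bp
  [144,153): 9 bp
  [153,166): 13 bp
  [166,175): 9 bp
  [175,180): 5 bp
  [180,189): 9 bp
  [189,197): 8 bp
  [197,200): 3 bp

[3,5,5,5,7,8,8,8,8,8,9,9,9,12,12,12,13,14,14,15,16]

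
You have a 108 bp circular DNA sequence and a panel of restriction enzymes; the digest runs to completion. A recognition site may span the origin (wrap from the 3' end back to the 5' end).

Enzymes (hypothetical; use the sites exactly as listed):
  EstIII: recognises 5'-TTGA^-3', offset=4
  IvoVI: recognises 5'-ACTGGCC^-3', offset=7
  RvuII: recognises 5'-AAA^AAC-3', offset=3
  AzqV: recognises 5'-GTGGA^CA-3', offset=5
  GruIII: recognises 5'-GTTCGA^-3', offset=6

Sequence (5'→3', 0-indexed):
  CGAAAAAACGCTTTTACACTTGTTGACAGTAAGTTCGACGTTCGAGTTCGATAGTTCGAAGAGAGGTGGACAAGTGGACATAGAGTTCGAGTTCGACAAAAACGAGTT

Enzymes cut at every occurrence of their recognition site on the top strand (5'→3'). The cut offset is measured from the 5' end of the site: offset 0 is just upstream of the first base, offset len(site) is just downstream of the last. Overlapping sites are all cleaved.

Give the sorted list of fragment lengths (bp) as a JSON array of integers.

[3,4,6,6,7,8,8,11,11,12,12,20]

Per-enzyme occurrences:
  EstIII TTGA/4: at [22] ⇒ [26]
  IvoVI (ACTGGCC, off=7): no sites
  RvuII AAAAAC/3: at [3, 97] ⇒ [6, 100]
  AzqV GTGGACA/5: at [65, 73] ⇒ [70, 78]
  GruIII GTTCGA/6: at [32, 39, 45, 53, 84, 90, 105] ⇒ [3, 38, 45, 51, 59, 90, 96]

All cut coordinates (distinct, sorted): [3, 6, 26, 38, 45, 51, 59, 70, 78, 90, 96, 100]

Fragments:
  3→6: 3 bp
  6→26: 20 bp
  26→38: 12 bp
  38→45: 7 bp
  45→51: 6 bp
  51→59: 8 bp
  59→70: 11 bp
  70→78: 8 bp
  78→90: 12 bp
  90→96: 6 bp
  96→100: 4 bp
  100→3 (wrap): 108-100+3 = 11 bp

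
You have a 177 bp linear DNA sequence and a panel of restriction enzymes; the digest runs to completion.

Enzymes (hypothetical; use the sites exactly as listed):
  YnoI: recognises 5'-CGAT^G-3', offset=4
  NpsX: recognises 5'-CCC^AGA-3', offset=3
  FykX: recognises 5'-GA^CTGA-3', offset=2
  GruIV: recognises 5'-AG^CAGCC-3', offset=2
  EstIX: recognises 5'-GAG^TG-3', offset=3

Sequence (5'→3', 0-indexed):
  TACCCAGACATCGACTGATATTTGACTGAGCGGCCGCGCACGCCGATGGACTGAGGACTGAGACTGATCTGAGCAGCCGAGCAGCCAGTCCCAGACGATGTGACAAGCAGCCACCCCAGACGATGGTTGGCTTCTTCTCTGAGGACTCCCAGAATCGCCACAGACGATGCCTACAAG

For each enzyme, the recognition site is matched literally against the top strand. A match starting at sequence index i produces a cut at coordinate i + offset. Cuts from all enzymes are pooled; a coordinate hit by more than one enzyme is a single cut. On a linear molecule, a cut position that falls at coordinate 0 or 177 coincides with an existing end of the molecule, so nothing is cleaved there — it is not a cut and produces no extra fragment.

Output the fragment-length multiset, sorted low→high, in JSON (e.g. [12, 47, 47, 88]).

[3,5,6,7,7,7,8,8,9,9,10,10,11,11,18,22,26]

Scan for sites:
  YnoI (CGATG, off=4): starts [43, 95, 120, 164] → cuts [47, 99, 124, 168]
  NpsX (CCCAGA, off=3): starts [2, 89, 114, 147] → cuts [5, 92, 117, 150]
  FykX (GACTGA, off=2): starts [12, 23, 48, 55, 61] → cuts [14, 25, 50, 57, 63]
  GruIV (AGCAGCC, off=2): starts [71, 79, 105] → cuts [73, 81, 107]
  EstIX (GAGTG, off=3): no sites

Pooled cuts: [5, 14, 25, 47, 50, 57, 63, 73, 81, 92, 99, 107, 117, 124, 150, 168]

Fragments:
  [0,5): 5 bp
  [5,14): 9 bp
  [14,25): 11 bp
  [25,47): 22 bp
  [47,50): 3 bp
  [50,57): 7 bp
  [57,63): 6 bp
  [63,73): 10 bp
  [73,81): 8 bp
  [81,92): 11 bp
  [92,99): 7 bp
  [99,107): 8 bp
  [107,117): 10 bp
  [117,124): 7 bp
  [124,150): 26 bp
  [150,168): 18 bp
  [168,177): 9 bp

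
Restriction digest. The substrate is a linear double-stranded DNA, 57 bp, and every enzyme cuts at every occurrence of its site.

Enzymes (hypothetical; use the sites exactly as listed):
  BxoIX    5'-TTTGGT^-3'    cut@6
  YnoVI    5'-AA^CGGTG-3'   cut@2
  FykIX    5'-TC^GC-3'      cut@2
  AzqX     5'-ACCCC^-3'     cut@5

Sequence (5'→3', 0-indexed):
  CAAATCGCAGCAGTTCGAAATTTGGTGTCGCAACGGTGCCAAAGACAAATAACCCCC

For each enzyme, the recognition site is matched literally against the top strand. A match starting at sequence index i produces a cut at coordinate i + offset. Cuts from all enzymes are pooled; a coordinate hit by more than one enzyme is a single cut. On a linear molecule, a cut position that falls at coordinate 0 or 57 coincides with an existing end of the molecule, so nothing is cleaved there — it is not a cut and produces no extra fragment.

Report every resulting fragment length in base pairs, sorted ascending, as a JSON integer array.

[1,3,4,6,20,23]

Site scan:
  BxoIX TTTGGT/6: at [20] ⇒ [26]
  YnoVI AACGGTG/2: at [31] ⇒ [33]
  FykIX TCGC/2: at [4, 27] ⇒ [6, 29]
  AzqX ACCCC/5: at [51] ⇒ [56]

Pooled cuts: [6, 26, 29, 33, 56]

Fragment lengths:
  [0,6): 6 bp
  [6,26): 20 bp
  [26,29): 3 bp
  [29,33): 4 bp
  [33,56): 23 bp
  [56,57): 1 bp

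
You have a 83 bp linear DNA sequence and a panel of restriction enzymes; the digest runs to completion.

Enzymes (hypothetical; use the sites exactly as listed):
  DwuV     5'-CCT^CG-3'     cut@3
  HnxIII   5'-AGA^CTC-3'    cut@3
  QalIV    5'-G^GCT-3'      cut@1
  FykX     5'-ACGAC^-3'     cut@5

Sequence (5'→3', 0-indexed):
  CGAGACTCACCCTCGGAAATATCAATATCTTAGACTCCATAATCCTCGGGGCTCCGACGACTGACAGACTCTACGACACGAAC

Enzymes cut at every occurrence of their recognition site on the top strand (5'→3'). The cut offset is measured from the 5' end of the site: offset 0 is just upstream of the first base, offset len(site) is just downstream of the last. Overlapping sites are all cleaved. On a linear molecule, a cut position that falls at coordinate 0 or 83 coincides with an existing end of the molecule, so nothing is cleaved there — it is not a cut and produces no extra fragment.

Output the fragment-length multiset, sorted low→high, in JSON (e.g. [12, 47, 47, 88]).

Site scan:
  DwuV CCTCG/3: at [10, 43] ⇒ [13, 46]
  HnxIII AGACTC/3: at [2, 31, 65] ⇒ [5, 34, 68]
  QalIV GGCT/1: at [49] ⇒ [50]
  FykX ACGAC/5: at [56, 72] ⇒ [61, 77]

Pooled cuts: [5, 13, 34, 46, 50, 61, 68, 77]

Fragment lengths:
  [0,5): 5 bp
  [5,13): 8 bp
  [13,34): 21 bp
  [34,46): 12 bp
  [46,50): 4 bp
  [50,61): 11 bp
  [61,68): 7 bp
  [68,77): 9 bp
  [77,83): 6 bp

[4,5,6,7,8,9,11,12,21]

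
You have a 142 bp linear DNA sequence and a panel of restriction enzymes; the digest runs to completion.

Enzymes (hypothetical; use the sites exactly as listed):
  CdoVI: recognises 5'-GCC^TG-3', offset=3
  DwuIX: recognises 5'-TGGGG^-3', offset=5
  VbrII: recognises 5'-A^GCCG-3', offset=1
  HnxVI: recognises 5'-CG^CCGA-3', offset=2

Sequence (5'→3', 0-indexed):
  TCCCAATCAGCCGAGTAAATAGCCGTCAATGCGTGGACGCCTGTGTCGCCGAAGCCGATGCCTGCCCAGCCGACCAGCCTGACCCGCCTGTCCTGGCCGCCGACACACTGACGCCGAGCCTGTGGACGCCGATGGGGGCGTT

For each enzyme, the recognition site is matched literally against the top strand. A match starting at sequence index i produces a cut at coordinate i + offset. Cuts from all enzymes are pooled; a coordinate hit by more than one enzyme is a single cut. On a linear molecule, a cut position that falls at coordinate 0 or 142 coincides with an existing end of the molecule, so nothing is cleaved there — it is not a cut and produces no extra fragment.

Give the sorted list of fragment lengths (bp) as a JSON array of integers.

Per-enzyme occurrences:
  CdoVI (GCCTG, off=3): starts [38, 59, 76, 85, 117] → cuts [41, 62, 79, 88, 120]
  DwuIX (TGGGG, off=5): starts [132] → cuts [137]
  VbrII (AGCCG, off=1): starts [8, 20, 52, 67] → cuts [9, 21, 53, 68]
  HnxVI (CGCCGA, off=2): starts [46, 97, 111, 126] → cuts [48, 99, 113, 128]

All cut coordinates (distinct, sorted): [9, 21, 41, 48, 53, 62, 68, 79, 88, 99, 113, 120, 128, 137]

Fragment lengths:
  [0,9): 9 bp
  [9,21): 12 bp
  [21,41): 20 bp
  [41,48): 7 bp
  [48,53): 5 bp
  [53,62): 9 bp
  [62,68): 6 bp
  [68,79): 11 bp
  [79,88): 9 bp
  [88,99): 11 bp
  [99,113): 14 bp
  [113,120): 7 bp
  [120,128): 8 bp
  [128,137): 9 bp
  [137,142): 5 bp

[5,5,6,7,7,8,9,9,9,9,11,11,12,14,20]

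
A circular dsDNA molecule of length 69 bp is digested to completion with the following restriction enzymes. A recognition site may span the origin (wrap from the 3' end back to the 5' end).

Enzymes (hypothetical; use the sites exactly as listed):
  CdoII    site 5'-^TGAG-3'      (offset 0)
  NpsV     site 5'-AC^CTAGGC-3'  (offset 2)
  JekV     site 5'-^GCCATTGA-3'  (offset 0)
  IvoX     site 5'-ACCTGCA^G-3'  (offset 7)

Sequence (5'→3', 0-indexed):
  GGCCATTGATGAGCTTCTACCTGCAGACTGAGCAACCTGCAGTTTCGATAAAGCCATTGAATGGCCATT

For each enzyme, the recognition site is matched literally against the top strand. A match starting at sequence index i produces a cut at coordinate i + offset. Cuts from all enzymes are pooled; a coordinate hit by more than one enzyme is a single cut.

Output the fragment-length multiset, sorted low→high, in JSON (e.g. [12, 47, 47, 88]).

[3,8,11,13,16,18]

Per-enzyme occurrences:
  CdoII (TGAG, off=0): starts [9, 28] → cuts [9, 28]
  NpsV (ACCTAGGC, off=2): no sites
  JekV (GCCATTGA, off=0): starts [1, 52] → cuts [1, 52]
  IvoX (ACCTGCAG, off=7): starts [18, 34] → cuts [25, 41]

Pooled cuts: [1, 9, 25, 28, 41, 52]

Fragments:
  1→9: 8 bp
  9→25: 16 bp
  25→28: 3 bp
  28→41: 13 bp
  41→52: 11 bp
  52→1 (wrap): 69-52+1 = 18 bp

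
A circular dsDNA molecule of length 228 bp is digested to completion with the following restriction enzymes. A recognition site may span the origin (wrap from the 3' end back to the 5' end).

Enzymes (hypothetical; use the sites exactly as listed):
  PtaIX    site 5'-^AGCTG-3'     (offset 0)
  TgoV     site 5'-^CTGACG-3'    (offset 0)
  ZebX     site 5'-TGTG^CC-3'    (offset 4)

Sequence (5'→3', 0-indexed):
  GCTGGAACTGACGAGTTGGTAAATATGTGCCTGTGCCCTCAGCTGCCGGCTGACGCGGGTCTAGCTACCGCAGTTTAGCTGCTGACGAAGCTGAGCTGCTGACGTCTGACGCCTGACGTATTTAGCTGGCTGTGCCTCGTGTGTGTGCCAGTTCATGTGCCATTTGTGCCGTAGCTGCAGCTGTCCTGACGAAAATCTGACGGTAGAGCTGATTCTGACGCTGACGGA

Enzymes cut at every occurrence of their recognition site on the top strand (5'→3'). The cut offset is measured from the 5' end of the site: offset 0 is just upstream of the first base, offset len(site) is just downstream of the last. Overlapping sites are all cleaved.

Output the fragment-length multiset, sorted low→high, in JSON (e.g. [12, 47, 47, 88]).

Scan for sites:
  PtaIX AGCTG/0: at [40, 76, 88, 93, 123, 172, 178, 206, 227] ⇒ [40, 76, 88, 93, 123, 172, 178, 206, 227]
  TgoV CTGACG/0: at [7, 49, 81, 98, 105, 112, 185, 196, 214, 220] ⇒ [7, 49, 81, 98, 105, 112, 185, 196, 214, 220]
  ZebX TGTGCC/4: at [25, 31, 130, 143, 155, 164] ⇒ [29, 35, 134, 147, 159, 168]

Pooled cuts: [7, 29, 35, 40, 49, 76, 81, 88, 93, 98, 105, 112, 123, 134, 147, 159, 168, 172, 178, 185, 196, 206, 214, 220, 227]

Fragments:
  7→29: 22 bp
  29→35: 6 bp
  35→40: 5 bp
  40→49: 9 bp
  49→76: 27 bp
  76→81: 5 bp
  81→88: 7 bp
  88→93: 5 bp
  93→98: 5 bp
  98→105: 7 bp
  105→112: 7 bp
  112→123: 11 bp
  123→134: 11 bp
  134→147: 13 bp
  147→159: 12 bp
  159→168: 9 bp
  168→172: 4 bp
  172→178: 6 bp
  178→185: 7 bp
  185→196: 11 bp
  196→206: 10 bp
  206→214: 8 bp
  214→220: 6 bp
  220→227: 7 bp
  227→7 (wrap): 228-227+7 = 8 bp

[4,5,5,5,5,6,6,6,7,7,7,7,7,8,8,9,9,10,11,11,11,12,13,22,27]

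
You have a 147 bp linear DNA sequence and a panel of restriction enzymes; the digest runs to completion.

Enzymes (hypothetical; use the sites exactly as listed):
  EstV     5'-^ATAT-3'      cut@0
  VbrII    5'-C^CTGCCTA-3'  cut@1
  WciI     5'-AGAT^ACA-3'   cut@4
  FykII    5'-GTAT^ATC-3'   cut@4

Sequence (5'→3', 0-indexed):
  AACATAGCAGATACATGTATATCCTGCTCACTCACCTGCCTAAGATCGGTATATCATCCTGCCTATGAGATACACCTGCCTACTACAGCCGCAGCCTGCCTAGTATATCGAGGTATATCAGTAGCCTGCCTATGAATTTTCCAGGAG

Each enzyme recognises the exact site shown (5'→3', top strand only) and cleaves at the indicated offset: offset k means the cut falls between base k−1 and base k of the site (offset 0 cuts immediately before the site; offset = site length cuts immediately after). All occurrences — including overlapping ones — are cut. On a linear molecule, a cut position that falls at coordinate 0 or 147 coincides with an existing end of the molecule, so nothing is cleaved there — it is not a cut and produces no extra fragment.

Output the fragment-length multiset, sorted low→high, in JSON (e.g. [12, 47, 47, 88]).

Site scan:
  EstV (ATAT, off=0): starts [18, 50, 104, 114] → cuts [18, 50, 104, 114]
  VbrII (CCTGCCTA, off=1): starts [34, 57, 74, 94, 124] → cuts [35, 58, 75, 95, 125]
  WciI (AGATACA, off=4): starts [8, 67] → cuts [12, 71]
  FykII (GTATATC, off=4): starts [16, 48, 102, 112] → cuts [20, 52, 106, 116]

All cut coordinates (distinct, sorted): [12, 18, 20, 35, 50, 52, 58, 71, 75, 95, 104, 106, 114, 116, 125]

Fragments:
  [0,12): 12 bp
  [12,18): 6 bp
  [18,20): 2 bp
  [20,35): 15 bp
  [35,50): 15 bp
  [50,52): 2 bp
  [52,58): 6 bp
  [58,71): 13 bp
  [71,75): 4 bp
  [75,95): 20 bp
  [95,104): 9 bp
  [104,106): 2 bp
  [106,114): 8 bp
  [114,116): 2 bp
  [116,125): 9 bp
  [125,147): 22 bp

[2,2,2,2,4,6,6,8,9,9,12,13,15,15,20,22]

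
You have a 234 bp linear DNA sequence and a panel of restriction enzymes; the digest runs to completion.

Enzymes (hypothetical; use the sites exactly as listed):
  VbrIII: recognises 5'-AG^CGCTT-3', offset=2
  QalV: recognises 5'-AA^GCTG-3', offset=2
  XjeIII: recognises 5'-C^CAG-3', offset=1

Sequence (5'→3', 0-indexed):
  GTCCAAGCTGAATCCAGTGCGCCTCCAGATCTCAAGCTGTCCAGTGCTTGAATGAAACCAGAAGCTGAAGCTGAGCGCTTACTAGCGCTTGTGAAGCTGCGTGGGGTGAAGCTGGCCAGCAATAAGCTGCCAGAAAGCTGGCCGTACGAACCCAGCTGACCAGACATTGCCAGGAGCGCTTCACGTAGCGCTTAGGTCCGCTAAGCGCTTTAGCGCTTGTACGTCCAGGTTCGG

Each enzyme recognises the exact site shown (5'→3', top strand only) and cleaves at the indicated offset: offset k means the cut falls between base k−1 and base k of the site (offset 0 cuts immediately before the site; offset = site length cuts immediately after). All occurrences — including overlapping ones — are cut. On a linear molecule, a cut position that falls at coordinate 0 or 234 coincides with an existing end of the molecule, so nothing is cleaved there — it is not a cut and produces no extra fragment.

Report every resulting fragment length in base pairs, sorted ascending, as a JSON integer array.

Per-enzyme occurrences:
  VbrIII AGCGCTT/2: at [73, 83, 174, 186, 203, 211] ⇒ [75, 85, 176, 188, 205, 213]
  QalV AAGCTG/2: at [4, 33, 61, 67, 93, 108, 123, 134] ⇒ [6, 35, 63, 69, 95, 110, 125, 136]
  XjeIII CCAG/1: at [13, 24, 40, 57, 115, 129, 151, 159, 169, 224] ⇒ [14, 25, 41, 58, 116, 130, 152, 160, 170, 225]

All cut coordinates (distinct, sorted): [6, 14, 25, 35, 41, 58, 63, 69, 75, 85, 95, 110, 116, 125, 130, 136, 152, 160, 170, 176, 188, 205, 213, 225]

Fragments:
  [0,6): 6 bp
  [6,14): 8 bp
  [14,25): 11 bp
  [25,35): 10 bp
  [35,41): 6 bp
  [41,58): 17 bp
  [58,63): 5 bp
  [63,69): 6 bp
  [69,75): 6 bp
  [75,85): 10 bp
  [85,95): 10 bp
  [95,110): 15 bp
  [110,116): 6 bp
  [116,125): 9 bp
  [125,130): 5 bp
  [130,136): 6 bp
  [136,152): 16 bp
  [152,160): 8 bp
  [160,170): 10 bp
  [170,176): 6 bp
  [176,188): 12 bp
  [188,205): 17 bp
  [205,213): 8 bp
  [213,225): 12 bp
  [225,234): 9 bp

[5,5,6,6,6,6,6,6,6,8,8,8,9,9,10,10,10,10,11,12,12,15,16,17,17]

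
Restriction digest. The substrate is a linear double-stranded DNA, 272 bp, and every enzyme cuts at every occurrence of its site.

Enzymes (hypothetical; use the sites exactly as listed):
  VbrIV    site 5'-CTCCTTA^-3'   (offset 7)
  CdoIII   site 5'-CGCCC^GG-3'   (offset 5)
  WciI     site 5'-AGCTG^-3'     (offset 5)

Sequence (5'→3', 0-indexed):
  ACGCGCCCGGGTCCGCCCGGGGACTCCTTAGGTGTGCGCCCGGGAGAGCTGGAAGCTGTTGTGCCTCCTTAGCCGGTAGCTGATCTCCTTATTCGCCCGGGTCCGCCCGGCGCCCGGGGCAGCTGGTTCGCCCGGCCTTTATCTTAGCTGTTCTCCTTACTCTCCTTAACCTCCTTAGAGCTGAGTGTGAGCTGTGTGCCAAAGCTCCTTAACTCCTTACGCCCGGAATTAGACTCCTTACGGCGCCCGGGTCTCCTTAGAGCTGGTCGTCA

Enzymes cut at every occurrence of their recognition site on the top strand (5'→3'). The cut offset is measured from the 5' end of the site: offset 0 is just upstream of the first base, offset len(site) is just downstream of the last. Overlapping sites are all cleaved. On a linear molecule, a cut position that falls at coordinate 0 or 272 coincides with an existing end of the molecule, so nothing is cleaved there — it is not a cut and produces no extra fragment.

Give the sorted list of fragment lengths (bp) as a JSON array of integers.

[5,6,6,7,7,7,7,8,8,8,8,9,9,9,9,10,10,10,10,11,11,11,11,12,13,16,17,17]

Site scan:
  VbrIV CTCCTTA/7: at [23, 64, 84, 152, 161, 170, 204, 212, 233, 252] ⇒ [30, 71, 91, 159, 168, 177, 211, 219, 240, 259]
  CdoIII CGCCCGG/5: at [3, 13, 36, 93, 103, 110, 128, 219, 243] ⇒ [8, 18, 41, 98, 108, 115, 133, 224, 248]
  WciI AGCTG/5: at [46, 53, 77, 120, 145, 178, 189, 260] ⇒ [51, 58, 82, 125, 150, 183, 194, 265]

Pooled cuts: [8, 18, 30, 41, 51, 58, 71, 82, 91, 98, 108, 115, 125, 133, 150, 159, 168, 177, 183, 194, 211, 219, 224, 240, 248, 259, 265]

Fragment lengths:
  [0,8): 8 bp
  [8,18): 10 bp
  [18,30): 12 bp
  [30,41): 11 bp
  [41,51): 10 bp
  [51,58): 7 bp
  [58,71): 13 bp
  [71,82): 11 bp
  [82,91): 9 bp
  [91,98): 7 bp
  [98,108): 10 bp
  [108,115): 7 bp
  [115,125): 10 bp
  [125,133): 8 bp
  [133,150): 17 bp
  [150,159): 9 bp
  [159,168): 9 bp
  [168,177): 9 bp
  [177,183): 6 bp
  [183,194): 11 bp
  [194,211): 17 bp
  [211,219): 8 bp
  [219,224): 5 bp
  [224,240): 16 bp
  [240,248): 8 bp
  [248,259): 11 bp
  [259,265): 6 bp
  [265,272): 7 bp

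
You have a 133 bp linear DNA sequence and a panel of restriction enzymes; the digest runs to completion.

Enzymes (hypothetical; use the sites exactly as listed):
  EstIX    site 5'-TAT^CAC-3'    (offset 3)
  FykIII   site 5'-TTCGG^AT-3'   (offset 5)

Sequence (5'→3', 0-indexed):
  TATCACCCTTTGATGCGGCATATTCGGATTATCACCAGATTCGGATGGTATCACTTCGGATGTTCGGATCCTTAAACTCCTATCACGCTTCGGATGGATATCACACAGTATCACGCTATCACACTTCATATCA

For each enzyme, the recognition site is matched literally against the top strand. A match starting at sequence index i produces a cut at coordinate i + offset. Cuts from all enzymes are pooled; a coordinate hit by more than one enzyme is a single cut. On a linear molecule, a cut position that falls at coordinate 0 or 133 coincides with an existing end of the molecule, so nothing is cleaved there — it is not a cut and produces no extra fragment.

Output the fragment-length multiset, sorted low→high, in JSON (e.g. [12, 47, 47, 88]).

Site scan:
  EstIX (TATCAC, off=3): starts [0, 29, 48, 80, 98, 108, 116] → cuts [3, 32, 51, 83, 101, 111, 119]
  FykIII (TTCGGAT, off=5): starts [22, 39, 54, 62, 88] → cuts [27, 44, 59, 67, 93]

Pooled cuts: [3, 27, 32, 44, 51, 59, 67, 83, 93, 101, 111, 119]

Fragments:
  [0,3): 3 bp
  [3,27): 24 bp
  [27,32): 5 bp
  [32,44): 12 bp
  [44,51): 7 bp
  [51,59): 8 bp
  [59,67): 8 bp
  [67,83): 16 bp
  [83,93): 10 bp
  [93,101): 8 bp
  [101,111): 10 bp
  [111,119): 8 bp
  [119,133): 14 bp

[3,5,7,8,8,8,8,10,10,12,14,16,24]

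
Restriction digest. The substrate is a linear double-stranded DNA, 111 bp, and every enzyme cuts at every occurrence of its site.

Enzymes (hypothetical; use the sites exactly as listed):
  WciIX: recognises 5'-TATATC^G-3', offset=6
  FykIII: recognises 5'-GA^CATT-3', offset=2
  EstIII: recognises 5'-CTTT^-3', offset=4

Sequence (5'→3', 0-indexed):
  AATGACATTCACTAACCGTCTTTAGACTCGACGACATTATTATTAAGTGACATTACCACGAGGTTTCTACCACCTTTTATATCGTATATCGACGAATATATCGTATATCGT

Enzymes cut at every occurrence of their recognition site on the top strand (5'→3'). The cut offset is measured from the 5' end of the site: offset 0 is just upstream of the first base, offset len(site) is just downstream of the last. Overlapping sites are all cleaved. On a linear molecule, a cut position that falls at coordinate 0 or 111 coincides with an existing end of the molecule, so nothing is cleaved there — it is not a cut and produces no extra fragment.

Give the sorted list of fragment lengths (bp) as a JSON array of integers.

Per-enzyme occurrences:
  WciIX TATATCG/6: at [77, 84, 96, 103] ⇒ [83, 90, 102, 109]
  FykIII GACATT/2: at [3, 32, 48] ⇒ [5, 34, 50]
  EstIII CTTT/4: at [19, 73] ⇒ [23, 77]

All cut coordinates (distinct, sorted): [5, 23, 34, 50, 77, 83, 90, 102, 109]

Fragments:
  [0,5): 5 bp
  [5,23): 18 bp
  [23,34): 11 bp
  [34,50): 16 bp
  [50,77): 27 bp
  [77,83): 6 bp
  [83,90): 7 bp
  [90,102): 12 bp
  [102,109): 7 bp
  [109,111): 2 bp

[2,5,6,7,7,11,12,16,18,27]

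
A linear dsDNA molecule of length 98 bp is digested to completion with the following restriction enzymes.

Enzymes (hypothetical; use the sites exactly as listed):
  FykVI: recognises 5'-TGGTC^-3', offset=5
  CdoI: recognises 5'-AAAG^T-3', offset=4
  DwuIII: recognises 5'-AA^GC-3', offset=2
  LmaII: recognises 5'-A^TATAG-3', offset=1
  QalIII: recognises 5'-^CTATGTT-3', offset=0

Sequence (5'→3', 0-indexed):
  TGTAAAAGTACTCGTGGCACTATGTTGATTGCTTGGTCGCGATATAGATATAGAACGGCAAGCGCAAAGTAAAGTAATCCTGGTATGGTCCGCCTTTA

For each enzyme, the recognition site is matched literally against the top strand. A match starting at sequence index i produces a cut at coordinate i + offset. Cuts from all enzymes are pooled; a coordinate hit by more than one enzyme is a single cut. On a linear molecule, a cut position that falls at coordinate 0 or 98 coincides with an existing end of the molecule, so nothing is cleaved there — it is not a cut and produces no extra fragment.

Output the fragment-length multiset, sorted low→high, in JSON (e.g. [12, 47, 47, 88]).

[4,5,6,8,8,8,11,13,16,19]

Per-enzyme occurrences:
  FykVI (TGGTC, off=5): starts [33, 85] → cuts [38, 90]
  CdoI (AAAGT, off=4): starts [4, 65, 70] → cuts [8, 69, 74]
  DwuIII (AAGC, off=2): starts [59] → cuts [61]
  LmaII (ATATAG, off=1): starts [41, 47] → cuts [42, 48]
  QalIII (CTATGTT, off=0): starts [19] → cuts [19]

All cut coordinates (distinct, sorted): [8, 19, 38, 42, 48, 61, 69, 74, 90]

Fragments:
  [0,8): 8 bp
  [8,19): 11 bp
  [19,38): 19 bp
  [38,42): 4 bp
  [42,48): 6 bp
  [48,61): 13 bp
  [61,69): 8 bp
  [69,74): 5 bp
  [74,90): 16 bp
  [90,98): 8 bp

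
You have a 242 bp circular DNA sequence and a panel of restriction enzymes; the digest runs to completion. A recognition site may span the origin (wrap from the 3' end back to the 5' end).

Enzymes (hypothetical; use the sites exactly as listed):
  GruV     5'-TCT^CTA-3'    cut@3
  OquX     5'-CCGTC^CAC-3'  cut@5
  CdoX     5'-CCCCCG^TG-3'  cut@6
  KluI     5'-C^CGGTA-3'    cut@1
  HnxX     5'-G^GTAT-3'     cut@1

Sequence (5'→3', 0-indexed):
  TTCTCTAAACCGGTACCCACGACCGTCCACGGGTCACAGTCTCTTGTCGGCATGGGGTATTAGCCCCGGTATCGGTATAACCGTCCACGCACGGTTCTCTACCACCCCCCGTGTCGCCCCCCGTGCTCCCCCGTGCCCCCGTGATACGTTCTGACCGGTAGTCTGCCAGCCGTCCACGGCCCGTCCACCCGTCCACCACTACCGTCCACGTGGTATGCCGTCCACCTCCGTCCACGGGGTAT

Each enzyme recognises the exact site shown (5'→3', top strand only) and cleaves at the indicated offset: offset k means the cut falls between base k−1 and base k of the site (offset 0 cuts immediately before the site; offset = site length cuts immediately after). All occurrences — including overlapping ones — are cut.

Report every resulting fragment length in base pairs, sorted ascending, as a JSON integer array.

Site scan:
  GruV (TCTCTA, off=3): starts [1, 95] → cuts [4, 98]
  OquX (CCGTCCAC, off=5): starts [22, 80, 169, 180, 188, 201, 217, 227] → cuts [27, 85, 174, 185, 193, 206, 222, 232]
  CdoX (CCCCCGTG, off=6): starts [105, 117, 127, 135] → cuts [111, 123, 133, 141]
  KluI (CCGGTA, off=1): starts [9, 65, 154] → cuts [10, 66, 155]
  HnxX (GGTAT, off=1): starts [55, 67, 73, 211, 237] → cuts [56, 68, 74, 212, 238]

Pooled cuts: [4, 10, 27, 56, 66, 68, 74, 85, 98, 111, 123, 133, 141, 155, 174, 185, 193, 206, 212, 222, 232, 238]

Fragment lengths:
  4→10: 6 bp
  10→27: 17 bp
  27→56: 29 bp
  56→66: 10 bp
  66→68: 2 bp
  68→74: 6 bp
  74→85: 11 bp
  85→98: 13 bp
  98→111: 13 bp
  111→123: 12 bp
  123→133: 10 bp
  133→141: 8 bp
  141→155: 14 bp
  155→174: 19 bp
  174→185: 11 bp
  185→193: 8 bp
  193→206: 13 bp
  206→212: 6 bp
  212→222: 10 bp
  222→232: 10 bp
  232→238: 6 bp
  238→4 (wrap): 242-238+4 = 8 bp

[2,6,6,6,6,8,8,8,10,10,10,10,11,11,12,13,13,13,14,17,19,29]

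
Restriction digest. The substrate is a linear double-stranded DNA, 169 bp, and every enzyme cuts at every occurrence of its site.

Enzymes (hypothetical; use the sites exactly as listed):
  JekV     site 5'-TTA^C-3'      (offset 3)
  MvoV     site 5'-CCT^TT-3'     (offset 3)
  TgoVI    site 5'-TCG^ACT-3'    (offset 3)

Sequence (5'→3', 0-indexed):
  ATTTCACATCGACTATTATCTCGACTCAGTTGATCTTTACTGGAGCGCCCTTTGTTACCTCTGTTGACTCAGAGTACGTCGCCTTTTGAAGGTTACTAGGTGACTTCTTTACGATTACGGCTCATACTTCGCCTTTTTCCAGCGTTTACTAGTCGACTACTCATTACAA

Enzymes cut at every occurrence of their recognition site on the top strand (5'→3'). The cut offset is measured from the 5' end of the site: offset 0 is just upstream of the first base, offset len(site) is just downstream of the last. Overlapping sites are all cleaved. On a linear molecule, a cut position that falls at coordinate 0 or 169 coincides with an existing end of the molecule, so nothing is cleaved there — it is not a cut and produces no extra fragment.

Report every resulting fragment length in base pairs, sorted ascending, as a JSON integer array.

[3,6,6,7,11,11,11,12,12,14,16,16,17,27]

Site scan:
  JekV (TTAC, off=3): starts [36, 54, 92, 108, 114, 145, 163] → cuts [39, 57, 95, 111, 117, 148, 166]
  MvoV (CCTTT, off=3): starts [48, 81, 131] → cuts [51, 84, 134]
  TgoVI (TCGACT, off=3): starts [8, 20, 152] → cuts [11, 23, 155]

Pooled cuts: [11, 23, 39, 51, 57, 84, 95, 111, 117, 134, 148, 155, 166]

Fragments:
  [0,11): 11 bp
  [11,23): 12 bp
  [23,39): 16 bp
  [39,51): 12 bp
  [51,57): 6 bp
  [57,84): 27 bp
  [84,95): 11 bp
  [95,111): 16 bp
  [111,117): 6 bp
  [117,134): 17 bp
  [134,148): 14 bp
  [148,155): 7 bp
  [155,166): 11 bp
  [166,169): 3 bp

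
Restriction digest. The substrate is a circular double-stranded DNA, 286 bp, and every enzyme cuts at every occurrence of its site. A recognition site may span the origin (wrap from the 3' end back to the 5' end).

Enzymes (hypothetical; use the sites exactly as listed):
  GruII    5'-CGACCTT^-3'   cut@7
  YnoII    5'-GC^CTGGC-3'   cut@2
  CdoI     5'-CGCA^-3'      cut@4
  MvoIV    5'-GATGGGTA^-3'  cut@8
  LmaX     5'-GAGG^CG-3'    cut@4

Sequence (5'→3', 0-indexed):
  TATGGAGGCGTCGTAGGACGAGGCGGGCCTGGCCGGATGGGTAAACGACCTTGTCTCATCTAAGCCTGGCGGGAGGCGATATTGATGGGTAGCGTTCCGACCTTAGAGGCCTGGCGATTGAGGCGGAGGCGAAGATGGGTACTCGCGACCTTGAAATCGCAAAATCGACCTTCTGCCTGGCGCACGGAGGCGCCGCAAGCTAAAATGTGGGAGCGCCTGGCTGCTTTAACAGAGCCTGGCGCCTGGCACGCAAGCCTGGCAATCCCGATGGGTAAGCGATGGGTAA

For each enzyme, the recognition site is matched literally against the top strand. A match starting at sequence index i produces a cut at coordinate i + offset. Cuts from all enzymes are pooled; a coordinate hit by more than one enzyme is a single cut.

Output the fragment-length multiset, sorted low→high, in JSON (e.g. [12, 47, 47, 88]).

Per-enzyme occurrences:
  GruII CGACCTT/7: at [45, 97, 145, 165] ⇒ [52, 104, 152, 172]
  YnoII GCCTGGC/2: at [26, 63, 108, 174, 214, 233, 240, 253] ⇒ [28, 65, 110, 176, 216, 235, 242, 255]
  CdoI CGCA/4: at [157, 180, 193, 248] ⇒ [161, 184, 197, 252]
  MvoIV GATGGGTA/8: at [35, 83, 133, 266, 277] ⇒ [43, 91, 141, 274, 285]
  LmaX GAGGCG/4: at [4, 19, 72, 119, 125, 186] ⇒ [8, 23, 76, 123, 129, 190]

All cut coordinates (distinct, sorted): [8, 23, 28, 43, 52, 65, 76, 91, 104, 110, 123, 129, 141, 152, 161, 172, 176, 184, 190, 197, 216, 235, 242, 252, 255, 274, 285]

Fragments:
  8→23: 15 bp
  23→28: 5 bp
  28→43: 15 bp
  43→52: 9 bp
  52→65: 13 bp
  65→76: 11 bp
  76→91: 15 bp
  91→104: 13 bp
  104→110: 6 bp
  110→123: 13 bp
  123→129: 6 bp
  129→141: 12 bp
  141→152: 11 bp
  152→161: 9 bp
  161→172: 11 bp
  172→176: 4 bp
  176→184: 8 bp
  184→190: 6 bp
  190→197: 7 bp
  197→216: 19 bp
  216→235: 19 bp
  235→242: 7 bp
  242→252: 10 bp
  252→255: 3 bp
  255→274: 19 bp
  274→285: 11 bp
  285→8 (wrap): 286-285+8 = 9 bp

[3,4,5,6,6,6,7,7,8,9,9,9,10,11,11,11,11,12,13,13,13,15,15,15,19,19,19]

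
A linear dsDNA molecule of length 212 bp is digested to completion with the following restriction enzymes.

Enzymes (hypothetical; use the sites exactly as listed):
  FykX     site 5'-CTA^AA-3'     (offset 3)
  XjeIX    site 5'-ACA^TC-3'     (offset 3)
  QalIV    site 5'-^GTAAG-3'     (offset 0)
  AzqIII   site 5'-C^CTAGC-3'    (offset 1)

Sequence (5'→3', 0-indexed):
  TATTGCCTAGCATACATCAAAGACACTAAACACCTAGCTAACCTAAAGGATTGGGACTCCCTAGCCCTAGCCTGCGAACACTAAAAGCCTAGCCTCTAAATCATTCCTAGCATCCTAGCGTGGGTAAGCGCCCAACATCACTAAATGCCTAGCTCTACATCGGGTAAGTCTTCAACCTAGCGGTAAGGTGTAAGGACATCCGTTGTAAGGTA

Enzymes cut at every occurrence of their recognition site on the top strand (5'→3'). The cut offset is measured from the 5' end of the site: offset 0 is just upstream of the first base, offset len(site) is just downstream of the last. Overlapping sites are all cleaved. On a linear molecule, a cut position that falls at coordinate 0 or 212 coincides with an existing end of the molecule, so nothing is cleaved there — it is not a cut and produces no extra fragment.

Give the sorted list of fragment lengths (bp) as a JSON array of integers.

Per-enzyme occurrences:
  FykX (CTAAA, off=3): starts [25, 42, 80, 95, 140] → cuts [28, 45, 83, 98, 143]
  XjeIX (ACATC, off=3): starts [13, 134, 156, 195] → cuts [16, 137, 159, 198]
  QalIV (GTAAG, off=0): starts [123, 163, 182, 189, 204] → cuts [123, 163, 182, 189, 204]
  AzqIII (CCTAGC, off=1): starts [5, 32, 59, 65, 87, 105, 113, 147, 175] → cuts [6, 33, 60, 66, 88, 106, 114, 148, 176]

Pooled cuts: [6, 16, 28, 33, 45, 60, 66, 83, 88, 98, 106, 114, 123, 137, 143, 148, 159, 163, 176, 182, 189, 198, 204]

Fragments:
  [0,6): 6 bp
  [6,16): 10 bp
  [16,28): 12 bp
  [28,33): 5 bp
  [33,45): 12 bp
  [45,60): 15 bp
  [60,66): 6 bp
  [66,83): 17 bp
  [83,88): 5 bp
  [88,98): 10 bp
  [98,106): 8 bp
  [106,114): 8 bp
  [114,123): 9 bp
  [123,137): 14 bp
  [137,143): 6 bp
  [143,148): 5 bp
  [148,159): 11 bp
  [159,163): 4 bp
  [163,176): 13 bp
  [176,182): 6 bp
  [182,189): 7 bp
  [189,198): 9 bp
  [198,204): 6 bp
  [204,212): 8 bp

[4,5,5,5,6,6,6,6,6,7,8,8,8,9,9,10,10,11,12,12,13,14,15,17]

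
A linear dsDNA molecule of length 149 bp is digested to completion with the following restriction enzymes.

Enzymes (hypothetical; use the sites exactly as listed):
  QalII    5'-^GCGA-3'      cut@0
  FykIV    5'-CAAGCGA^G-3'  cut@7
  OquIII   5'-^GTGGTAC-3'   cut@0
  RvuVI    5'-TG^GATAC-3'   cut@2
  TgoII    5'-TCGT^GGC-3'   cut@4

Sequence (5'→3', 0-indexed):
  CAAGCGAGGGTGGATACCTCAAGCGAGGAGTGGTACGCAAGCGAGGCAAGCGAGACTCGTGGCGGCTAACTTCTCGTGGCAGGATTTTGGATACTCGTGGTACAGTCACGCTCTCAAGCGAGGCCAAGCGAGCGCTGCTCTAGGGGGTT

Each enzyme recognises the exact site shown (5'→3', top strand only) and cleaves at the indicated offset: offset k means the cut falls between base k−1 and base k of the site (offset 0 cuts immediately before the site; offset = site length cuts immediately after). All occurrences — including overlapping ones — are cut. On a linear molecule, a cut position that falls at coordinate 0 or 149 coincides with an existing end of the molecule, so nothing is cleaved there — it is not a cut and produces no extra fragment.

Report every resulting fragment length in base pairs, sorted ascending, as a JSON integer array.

[3,3,4,4,4,4,4,4,5,5,6,7,7,10,11,12,17,18,21]

Scan for sites:
  QalII (GCGA, off=0): starts [3, 22, 40, 49, 117, 127] → cuts [3, 22, 40, 49, 117, 127]
  FykIV (CAAGCGAG, off=7): starts [0, 19, 37, 46, 114, 124] → cuts [7, 26, 44, 53, 121, 131]
  OquIII (GTGGTAC, off=0): starts [29, 96] → cuts [29, 96]
  RvuVI (TGGATAC, off=2): starts [10, 87] → cuts [12, 89]
  TgoII (TCGTGGC, off=4): starts [56, 73] → cuts [60, 77]

All cut coordinates (distinct, sorted): [3, 7, 12, 22, 26, 29, 40, 44, 49, 53, 60, 77, 89, 96, 117, 121, 127, 131]

Fragments:
  [0,3): 3 bp
  [3,7): 4 bp
  [7,12): 5 bp
  [12,22): 10 bp
  [22,26): 4 bp
  [26,29): 3 bp
  [29,40): 11 bp
  [40,44): 4 bp
  [44,49): 5 bp
  [49,53): 4 bp
  [53,60): 7 bp
  [60,77): 17 bp
  [77,89): 12 bp
  [89,96): 7 bp
  [96,117): 21 bp
  [117,121): 4 bp
  [121,127): 6 bp
  [127,131): 4 bp
  [131,149): 18 bp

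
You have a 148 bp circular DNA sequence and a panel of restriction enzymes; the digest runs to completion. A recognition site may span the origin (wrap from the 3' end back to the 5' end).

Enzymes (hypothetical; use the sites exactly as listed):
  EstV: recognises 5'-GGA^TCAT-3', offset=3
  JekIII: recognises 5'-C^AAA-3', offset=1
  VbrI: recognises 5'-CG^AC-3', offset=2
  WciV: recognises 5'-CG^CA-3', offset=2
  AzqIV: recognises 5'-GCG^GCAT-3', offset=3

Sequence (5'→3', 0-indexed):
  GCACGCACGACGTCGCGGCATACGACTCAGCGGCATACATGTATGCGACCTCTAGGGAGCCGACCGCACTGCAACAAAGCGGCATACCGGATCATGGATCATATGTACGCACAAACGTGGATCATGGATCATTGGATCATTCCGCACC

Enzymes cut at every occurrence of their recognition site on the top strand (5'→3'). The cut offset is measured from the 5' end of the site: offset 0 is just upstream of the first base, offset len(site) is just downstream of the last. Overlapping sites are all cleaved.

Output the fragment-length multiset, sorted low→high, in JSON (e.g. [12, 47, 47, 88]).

Site scan:
  EstV GGATCAT/3: at [88, 95, 118, 125, 133] ⇒ [91, 98, 121, 128, 136]
  JekIII CAAA/1: at [74, 111] ⇒ [75, 112]
  VbrI CGAC/2: at [7, 22, 45, 60] ⇒ [9, 24, 47, 62]
  WciV CGCA/2: at [3, 64, 107, 142, 147] ⇒ [1, 5, 66, 109, 144]
  AzqIV GCGGCAT/3: at [14, 29, 78] ⇒ [17, 32, 81]

Pooled cuts: [1, 5, 9, 17, 24, 32, 47, 62, 66, 75, 81, 91, 98, 109, 112, 121, 128, 136, 144]

Fragments:
  1→5: 4 bp
  5→9: 4 bp
  9→17: 8 bp
  17→24: 7 bp
  24→32: 8 bp
  32→47: 15 bp
  47→62: 15 bp
  62→66: 4 bp
  66→75: 9 bp
  75→81: 6 bp
  81→91: 10 bp
  91→98: 7 bp
  98→109: 11 bp
  109→112: 3 bp
  112→121: 9 bp
  121→128: 7 bp
  128→136: 8 bp
  136→144: 8 bp
  144→1 (wrap): 148-144+1 = 5 bp

[3,4,4,4,5,6,7,7,7,8,8,8,8,9,9,10,11,15,15]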